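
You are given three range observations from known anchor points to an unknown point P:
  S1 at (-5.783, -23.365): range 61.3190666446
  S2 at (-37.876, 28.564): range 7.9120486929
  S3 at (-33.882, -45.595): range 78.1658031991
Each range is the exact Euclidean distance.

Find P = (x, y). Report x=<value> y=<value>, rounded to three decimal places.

eq1: (x + 5.783)² + (y + 23.365)² = 61.3190666446²
eq2: (x + 37.876)² + (y − 28.564)² = 7.9120486929²
eq3: (x + 33.882)² + (y + 45.595)² = 78.1658031991²
eq1−eq2, eq1−eq3 (x²,y² cancel):
  -64.186·x + 103.858·y = 5368.554578
  -56.198·x − 44.460·y = 297.662779
det = -64.186·-44.460 − 103.858·-56.198 = 8690.321444
x = (5368.554578·-44.460 − 103.858·297.662779) / 8690.321444 = -31.023087
y = (-64.186·297.662779 − 5368.554578·-56.198) / 8690.321444 = 32.518503

x=-31.023 y=32.519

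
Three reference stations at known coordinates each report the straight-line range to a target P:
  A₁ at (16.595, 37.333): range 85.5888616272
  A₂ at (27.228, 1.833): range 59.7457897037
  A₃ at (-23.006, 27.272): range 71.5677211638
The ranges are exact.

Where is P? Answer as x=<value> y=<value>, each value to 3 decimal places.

eq1: (x − 16.595)² + (y − 37.333)² = 85.5888616272²
eq2: (x − 27.228)² + (y − 1.833)² = 59.7457897037²
eq3: (x + 23.006)² + (y − 27.272)² = 71.5677211638²
eq3−eq2, eq3−eq1 (x²,y² cancel):
  100.468·x − 50.878·y = 1024.065178
  79.202·x + 20.122·y = -1807.405628
det = 100.468·20.122 − -50.878·79.202 = 6051.256452
x = (1024.065178·20.122 − -50.878·-1807.405628) / 6051.256452 = -11.791096
y = (100.468·-1807.405628 − 1024.065178·79.202) / 6051.256452 = -43.411553

x=-11.791 y=-43.412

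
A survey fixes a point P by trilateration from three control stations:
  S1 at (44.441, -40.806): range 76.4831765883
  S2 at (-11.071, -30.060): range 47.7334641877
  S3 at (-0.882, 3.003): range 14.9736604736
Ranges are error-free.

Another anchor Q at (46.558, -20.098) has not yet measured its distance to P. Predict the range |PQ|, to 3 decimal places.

63.923

eq1: (x − 44.441)² + (y + 40.806)² = 76.4831765883²
eq2: (x + 11.071)² + (y + 30.060)² = 47.7334641877²
eq3: (x + 0.882)² + (y − 3.003)² = 14.9736604736²
eq3−eq1, eq3−eq2 (x²,y² cancel):
  90.646·x − 87.618·y = -1995.129609
  -20.378·x − 66.126·y = -1037.898387
det = 90.646·-66.126 − -87.618·-20.378 = -7779.537000
x = (-1995.129609·-66.126 − -87.618·-1037.898387) / -7779.537000 = -5.269126
y = (90.646·-1037.898387 − -1995.129609·-20.378) / -7779.537000 = 17.319551
|P − Q| = √((-5.269126 − 46.558)² + (17.319551 − -20.098)²) = 63.922798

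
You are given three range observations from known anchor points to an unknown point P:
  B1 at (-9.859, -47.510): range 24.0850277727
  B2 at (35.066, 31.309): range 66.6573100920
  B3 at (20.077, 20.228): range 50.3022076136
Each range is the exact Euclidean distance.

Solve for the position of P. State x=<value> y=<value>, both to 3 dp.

eq1: (x + 9.859)² + (y + 47.510)² = 24.0850277727²
eq2: (x − 35.066)² + (y − 31.309)² = 66.6573100920²
eq3: (x − 20.077)² + (y − 20.228)² = 50.3022076136²
eq1−eq3, eq1−eq2 (x²,y² cancel):
  59.872·x + 135.476·y = -3492.365596
  89.850·x + 157.638·y = -4007.630570
det = 59.872·157.638 − 135.476·89.850 = -2734.416264
x = (-3492.365596·157.638 − 135.476·-4007.630570) / -2734.416264 = 2.776376
y = (59.872·-4007.630570 − -3492.365596·89.850) / -2734.416264 = -27.005468

x=2.776 y=-27.005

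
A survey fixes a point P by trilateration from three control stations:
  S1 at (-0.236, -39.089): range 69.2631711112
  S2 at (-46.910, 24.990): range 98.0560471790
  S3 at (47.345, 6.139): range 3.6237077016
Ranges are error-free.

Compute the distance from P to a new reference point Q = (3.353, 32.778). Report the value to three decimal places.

eq1: (x + 0.236)² + (y + 39.089)² = 69.2631711112²
eq2: (x + 46.910)² + (y − 24.990)² = 98.0560471790²
eq3: (x − 47.345)² + (y − 6.139)² = 3.6237077016²
eq3−eq2, eq3−eq1 (x²,y² cancel):
  -188.510·x + 37.702·y = -9056.045277
  -95.162·x − 90.456·y = -5535.486344
det = -188.510·-90.456 − 37.702·-95.162 = 20639.658284
x = (-9056.045277·-90.456 − 37.702·-5535.486344) / 20639.658284 = 49.800851
y = (-188.510·-5535.486344 − -9056.045277·-95.162) / 20639.658284 = 8.803593
|P − Q| = √((49.800851 − 3.353)² + (8.803593 − 32.778)²) = 52.270212

52.270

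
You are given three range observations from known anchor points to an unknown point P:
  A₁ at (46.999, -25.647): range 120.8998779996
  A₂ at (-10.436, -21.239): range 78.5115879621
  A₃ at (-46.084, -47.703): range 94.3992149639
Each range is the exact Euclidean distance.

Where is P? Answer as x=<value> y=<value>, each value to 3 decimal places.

x=-49.927 y=46.618

eq1: (x − 46.999)² + (y + 25.647)² = 120.8998779996²
eq2: (x + 10.436)² + (y + 21.239)² = 78.5115879621²
eq3: (x + 46.084)² + (y + 47.703)² = 94.3992149639²
eq2−eq3, eq2−eq1 (x²,y² cancel):
  -71.296·x − 52.928·y = 1092.163707
  114.870·x − 8.816·y = -6146.041663
det = -71.296·-8.816 − -52.928·114.870 = 6708.384896
x = (1092.163707·-8.816 − -52.928·-6146.041663) / 6708.384896 = -49.926504
y = (-71.296·-6146.041663 − 1092.163707·114.870) / 6708.384896 = 46.617978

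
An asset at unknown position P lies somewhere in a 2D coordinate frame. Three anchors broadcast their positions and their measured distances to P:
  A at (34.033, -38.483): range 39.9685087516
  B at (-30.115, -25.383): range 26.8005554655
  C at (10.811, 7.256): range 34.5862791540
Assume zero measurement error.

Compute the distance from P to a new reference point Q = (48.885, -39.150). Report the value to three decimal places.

eq1: (x − 34.033)² + (y + 38.483)² = 39.9685087516²
eq2: (x + 30.115)² + (y + 25.383)² = 26.8005554655²
eq3: (x − 10.811)² + (y − 7.256)² = 34.5862791540²
eq3−eq2, eq3−eq1 (x²,y² cancel):
  -81.852·x − 65.278·y = 1859.623589
  46.444·x − 91.478·y = 2068.388135
det = -81.852·-91.478 − -65.278·46.444 = 10519.428688
x = (1859.623589·-91.478 − -65.278·2068.388135) / 10519.428688 = -3.336151
y = (-81.852·2068.388135 − 1859.623589·46.444) / 10519.428688 = -24.304558
|P − Q| = √((-3.336151 − 48.885)² + (-24.304558 − -39.150)²) = 54.290292

54.290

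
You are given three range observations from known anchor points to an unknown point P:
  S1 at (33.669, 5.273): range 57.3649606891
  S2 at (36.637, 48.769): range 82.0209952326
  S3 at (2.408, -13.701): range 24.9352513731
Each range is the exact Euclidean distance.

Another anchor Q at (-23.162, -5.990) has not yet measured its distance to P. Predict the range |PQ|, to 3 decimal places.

eq1: (x − 33.669)² + (y − 5.273)² = 57.3649606891²
eq2: (x − 36.637)² + (y − 48.769)² = 82.0209952326²
eq3: (x − 2.408)² + (y + 13.701)² = 24.9352513731²
eq1−eq2, eq1−eq3 (x²,y² cancel):
  5.936·x + 86.992·y = -877.425904
  -62.522·x − 37.948·y = 1701.081729
det = 5.936·-37.948 − 86.992·-62.522 = 5213.654496
x = (-877.425904·-37.948 − 86.992·1701.081729) / 5213.654496 = -21.996844
y = (5.936·1701.081729 − -877.425904·-62.522) / 5213.654496 = -8.585303
|P − Q| = √((-21.996844 − -23.162)² + (-8.585303 − -5.990)²) = 2.844852

2.845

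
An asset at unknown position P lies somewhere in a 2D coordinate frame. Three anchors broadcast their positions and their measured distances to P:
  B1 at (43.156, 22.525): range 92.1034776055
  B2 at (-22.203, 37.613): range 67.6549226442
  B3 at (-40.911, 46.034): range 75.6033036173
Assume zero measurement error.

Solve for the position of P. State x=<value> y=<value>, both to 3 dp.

x=-33.077 y=-29.162

eq1: (x − 43.156)² + (y − 22.525)² = 92.1034776055²
eq2: (x + 22.203)² + (y − 37.613)² = 67.6549226442²
eq3: (x + 40.911)² + (y − 46.034)² = 75.6033036173²
eq2−eq1, eq2−eq3 (x²,y² cancel):
  130.718·x − 30.176·y = -3443.757046
  -37.416·x + 16.842·y = 746.457139
det = 130.718·16.842 − -30.176·-37.416 = 1072.487340
x = (-3443.757046·16.842 − -30.176·746.457139) / 1072.487340 = -33.077002
y = (130.718·746.457139 − -3443.757046·-37.416) / 1072.487340 = -29.162330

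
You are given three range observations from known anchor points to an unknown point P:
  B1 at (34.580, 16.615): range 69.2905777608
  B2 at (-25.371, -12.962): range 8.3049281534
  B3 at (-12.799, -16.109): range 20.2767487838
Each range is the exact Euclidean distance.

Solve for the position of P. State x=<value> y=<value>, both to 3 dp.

x=-30.707 y=-6.598

eq1: (x − 34.580)² + (y − 16.615)² = 69.2905777608²
eq2: (x + 25.371)² + (y + 12.962)² = 8.3049281534²
eq3: (x + 12.799)² + (y + 16.109)² = 20.2767487838²
eq1−eq2, eq1−eq3 (x²,y² cancel):
  -119.902·x − 59.154·y = 4072.078795
  -94.758·x − 65.448·y = 3341.517282
det = -119.902·-65.448 − -59.154·-94.758 = 2242.031364
x = (4072.078795·-65.448 − -59.154·3341.517282) / 2242.031364 = -30.706662
y = (-119.902·3341.517282 − 4072.078795·-94.758) / 2242.031364 = -6.597839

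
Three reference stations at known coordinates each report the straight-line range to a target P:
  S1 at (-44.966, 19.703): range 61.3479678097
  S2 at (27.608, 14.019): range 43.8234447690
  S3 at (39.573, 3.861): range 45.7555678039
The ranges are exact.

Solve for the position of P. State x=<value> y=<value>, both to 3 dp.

x=1.065 y=-20.852

eq1: (x + 44.966)² + (y − 19.703)² = 61.3479678097²
eq2: (x − 27.608)² + (y − 14.019)² = 43.8234447690²
eq3: (x − 39.573)² + (y − 3.861)² = 45.7555678039²
eq2−eq1, eq2−eq3 (x²,y² cancel):
  -145.148·x + 11.368·y = -391.663503
  23.930·x − 20.316·y = 449.117951
det = -145.148·-20.316 − 11.368·23.930 = 2676.790528
x = (-391.663503·-20.316 − 11.368·449.117951) / 2676.790528 = 1.065254
y = (-145.148·449.117951 − -391.663503·23.930) / 2676.790528 = -20.851861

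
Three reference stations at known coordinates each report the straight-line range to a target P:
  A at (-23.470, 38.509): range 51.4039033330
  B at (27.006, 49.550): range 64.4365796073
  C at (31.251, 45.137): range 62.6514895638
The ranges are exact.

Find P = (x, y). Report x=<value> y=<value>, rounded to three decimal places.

eq1: (x + 23.470)² + (y − 38.509)² = 51.4039033330²
eq2: (x − 27.006)² + (y − 49.550)² = 64.4365796073²
eq3: (x − 31.251)² + (y − 45.137)² = 62.6514895638²
eq3−eq1, eq3−eq2 (x²,y² cancel):
  -109.442·x − 13.256·y = 302.658078
  -8.490·x + 8.826·y = -56.310881
det = -109.442·8.826 − -13.256·-8.490 = -1078.478532
x = (302.658078·8.826 − -13.256·-56.310881) / -1078.478532 = -1.784739
y = (-109.442·-56.310881 − 302.658078·-8.490) / -1078.478532 = -8.096909

x=-1.785 y=-8.097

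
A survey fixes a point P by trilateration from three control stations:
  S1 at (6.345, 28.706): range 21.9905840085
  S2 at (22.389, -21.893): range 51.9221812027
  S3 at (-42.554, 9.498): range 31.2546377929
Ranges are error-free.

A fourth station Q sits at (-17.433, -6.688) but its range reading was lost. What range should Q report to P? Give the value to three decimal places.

24.119

eq1: (x − 6.345)² + (y − 28.706)² = 21.9905840085²
eq2: (x − 22.389)² + (y + 21.893)² = 51.9221812027²
eq3: (x + 42.554)² + (y − 9.498)² = 31.2546377929²
eq2−eq3, eq2−eq1 (x²,y² cancel):
  -129.886·x + 62.782·y = 2639.544667
  -32.088·x + 101.198·y = 2096.049807
det = -129.886·101.198 − 62.782·-32.088 = -11129.654612
x = (2639.544667·101.198 − 62.782·2096.049807) / -11129.654612 = -12.176698
y = (-129.886·2096.049807 − 2639.544667·-32.088) / -11129.654612 = 16.851360
|P − Q| = √((-12.176698 − -17.433)² + (16.851360 − -6.688)²) = 24.119083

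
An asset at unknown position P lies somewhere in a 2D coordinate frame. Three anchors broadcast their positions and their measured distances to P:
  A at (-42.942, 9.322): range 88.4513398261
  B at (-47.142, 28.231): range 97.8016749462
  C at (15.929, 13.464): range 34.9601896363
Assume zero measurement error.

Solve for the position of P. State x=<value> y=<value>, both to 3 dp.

eq1: (x + 42.942)² + (y − 9.322)² = 88.4513398261²
eq2: (x + 47.142)² + (y − 28.231)² = 97.8016749462²
eq3: (x − 15.929)² + (y − 13.464)² = 34.9601896363²
eq3−eq1, eq3−eq2 (x²,y² cancel):
  -117.742·x − 8.284·y = -5105.521947
  -126.142·x + 29.534·y = -5758.607575
det = -117.742·29.534 − -8.284·-126.142 = -4522.352556
x = (-5105.521947·29.534 − -8.284·-5758.607575) / -4522.352556 = 43.891047
y = (-117.742·-5758.607575 − -5105.521947·-126.142) / -4522.352556 = -7.520250

x=43.891 y=-7.520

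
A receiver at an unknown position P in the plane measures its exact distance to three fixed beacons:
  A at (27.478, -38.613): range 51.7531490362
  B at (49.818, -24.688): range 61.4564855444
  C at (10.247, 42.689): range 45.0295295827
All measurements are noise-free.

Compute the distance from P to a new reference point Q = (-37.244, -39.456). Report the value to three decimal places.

eq1: (x − 27.478)² + (y + 38.613)² = 51.7531490362²
eq2: (x − 49.818)² + (y + 24.688)² = 61.4564855444²
eq3: (x − 10.247)² + (y − 42.689)² = 45.0295295827²
eq1−eq2, eq1−eq3 (x²,y² cancel):
  44.680·x + 27.850·y = -253.184965
  -34.462·x + 162.604·y = 332.077378
det = 44.680·162.604 − 27.850·-34.462 = 8224.913420
x = (-253.184965·162.604 − 27.850·332.077378) / 8224.913420 = -6.129821
y = (44.680·332.077378 − -253.184965·-34.462) / 8224.913420 = 0.743103
|P − Q| = √((-6.129821 − -37.244)² + (0.743103 − -39.456)²) = 50.833651

50.834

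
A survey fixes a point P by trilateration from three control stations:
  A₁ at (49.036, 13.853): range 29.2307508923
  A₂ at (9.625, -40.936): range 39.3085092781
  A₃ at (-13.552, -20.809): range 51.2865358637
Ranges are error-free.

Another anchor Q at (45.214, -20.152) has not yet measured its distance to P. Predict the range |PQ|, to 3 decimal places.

10.918

eq1: (x − 49.036)² + (y − 13.853)² = 29.2307508923²
eq2: (x − 9.625)² + (y + 40.936)² = 39.3085092781²
eq3: (x + 13.552)² + (y + 20.809)² = 51.2865358637²
eq1−eq2, eq1−eq3 (x²,y² cancel):
  -78.822·x − 109.578·y = -1518.760288
  -125.176·x − 69.324·y = -3755.635683
det = -78.822·-69.324 − -109.578·-125.176 = -8252.279400
x = (-1518.760288·-69.324 − -109.578·-3755.635683) / -8252.279400 = 37.110778
y = (-78.822·-3755.635683 − -1518.760288·-125.176) / -8252.279400 = -12.834560
|P − Q| = √((37.110778 − 45.214)² + (-12.834560 − -20.152)²) = 10.918202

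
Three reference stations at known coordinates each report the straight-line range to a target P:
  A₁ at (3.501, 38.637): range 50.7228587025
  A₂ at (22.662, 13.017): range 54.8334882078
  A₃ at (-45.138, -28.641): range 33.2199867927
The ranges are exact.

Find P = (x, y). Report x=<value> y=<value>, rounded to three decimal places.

eq1: (x − 3.501)² + (y − 38.637)² = 50.7228587025²
eq2: (x − 22.662)² + (y − 13.017)² = 54.8334882078²
eq3: (x + 45.138)² + (y + 28.641)² = 33.2199867927²
eq3−eq2, eq3−eq1 (x²,y² cancel):
  135.600·x + 83.316·y = -4077.881299
  97.278·x + 134.556·y = -2821.912027
det = 135.600·134.556 − 83.316·97.278 = 10140.979752
x = (-4077.881299·134.556 − 83.316·-2821.912027) / 10140.979752 = -30.923341
y = (135.600·-2821.912027 − -4077.881299·97.278) / 10140.979752 = 1.384173

x=-30.923 y=1.384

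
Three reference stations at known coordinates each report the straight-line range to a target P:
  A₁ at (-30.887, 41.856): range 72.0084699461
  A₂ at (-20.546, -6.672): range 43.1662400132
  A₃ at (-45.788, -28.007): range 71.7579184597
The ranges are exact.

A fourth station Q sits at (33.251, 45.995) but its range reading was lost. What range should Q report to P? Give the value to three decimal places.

eq1: (x + 30.887)² + (y − 41.856)² = 72.0084699461²
eq2: (x + 20.546)² + (y + 6.672)² = 43.1662400132²
eq3: (x + 45.788)² + (y + 28.007)² = 71.7579184597²
eq2−eq3, eq2−eq1 (x²,y² cancel):
  -50.484·x − 42.670·y = -871.595292
  -20.682·x + 97.056·y = -1082.617662
det = -50.484·97.056 − -42.670·-20.682 = -5782.276044
x = (-871.595292·97.056 − -42.670·-1082.617662) / -5782.276044 = 22.618922
y = (-50.484·-1082.617662 − -871.595292·-20.682) / -5782.276044 = -6.334623
|P − Q| = √((22.618922 − 33.251)² + (-6.334623 − 45.995)²) = 53.398787

53.399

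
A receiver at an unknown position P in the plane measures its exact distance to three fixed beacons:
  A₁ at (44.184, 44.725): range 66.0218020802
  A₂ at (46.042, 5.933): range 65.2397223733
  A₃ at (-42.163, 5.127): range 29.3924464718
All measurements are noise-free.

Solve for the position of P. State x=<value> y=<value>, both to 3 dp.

x=-17.432 y=21.010

eq1: (x − 44.184)² + (y − 44.725)² = 66.0218020802²
eq2: (x − 46.042)² + (y − 5.933)² = 65.2397223733²
eq3: (x + 42.163)² + (y − 5.127)² = 29.3924464718²
eq1−eq2, eq1−eq3 (x²,y² cancel):
  3.716·x − 77.584·y = -1694.828253
  -172.694·x − 79.196·y = 1346.415657
det = 3.716·-79.196 − -77.584·-172.694 = -13692.583632
x = (-1694.828253·-79.196 − -77.584·1346.415657) / -13692.583632 = -17.431621
y = (3.716·1346.415657 − -1694.828253·-172.694) / -13692.583632 = 21.010161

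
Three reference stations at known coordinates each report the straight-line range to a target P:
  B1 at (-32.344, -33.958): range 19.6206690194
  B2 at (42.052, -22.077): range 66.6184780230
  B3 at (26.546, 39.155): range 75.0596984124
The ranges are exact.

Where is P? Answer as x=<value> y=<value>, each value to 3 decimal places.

eq1: (x + 32.344)² + (y + 33.958)² = 19.6206690194²
eq2: (x − 42.052)² + (y + 22.077)² = 66.6184780230²
eq3: (x − 26.546)² + (y − 39.155)² = 75.0596984124²
eq2−eq1, eq2−eq3 (x²,y² cancel):
  -148.792·x − 23.762·y = 3996.566428
  -31.012·x + 122.464·y = -1213.897204
det = -148.792·122.464 − -23.762·-31.012 = -18958.570632
x = (3996.566428·122.464 − -23.762·-1213.897204) / -18958.570632 = -24.294600
y = (-148.792·-1213.897204 − 3996.566428·-31.012) / -18958.570632 = -16.064487

x=-24.295 y=-16.064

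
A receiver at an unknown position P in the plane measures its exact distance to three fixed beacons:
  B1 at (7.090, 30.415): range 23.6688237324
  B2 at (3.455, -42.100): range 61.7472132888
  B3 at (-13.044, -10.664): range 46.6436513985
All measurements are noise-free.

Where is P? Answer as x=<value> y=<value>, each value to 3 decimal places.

x=25.524 y=15.569

eq1: (x − 7.090)² + (y − 30.415)² = 23.6688237324²
eq2: (x − 3.455)² + (y + 42.100)² = 61.7472132888²
eq3: (x + 13.044)² + (y + 10.664)² = 46.6436513985²
eq2−eq1, eq2−eq3 (x²,y² cancel):
  7.270·x + 145.030·y = 2443.498432
  -32.998·x + 62.872·y = 136.607940
det = 7.270·62.872 − 145.030·-32.998 = 5242.779380
x = (2443.498432·62.872 − 145.030·136.607940) / 5242.779380 = 25.523749
y = (7.270·136.607940 − 2443.498432·-32.998) / 5242.779380 = 15.568784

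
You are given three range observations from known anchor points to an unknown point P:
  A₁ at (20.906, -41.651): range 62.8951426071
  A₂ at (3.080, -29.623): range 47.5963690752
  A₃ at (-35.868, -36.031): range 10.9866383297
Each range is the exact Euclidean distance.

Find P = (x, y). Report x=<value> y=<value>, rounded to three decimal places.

x=-41.888 y=-45.222

eq1: (x − 20.906)² + (y + 41.651)² = 62.8951426071²
eq2: (x − 3.080)² + (y + 29.623)² = 47.5963690752²
eq3: (x + 35.868)² + (y + 36.031)² = 10.9866383297²
eq2−eq3, eq2−eq1 (x²,y² cancel):
  -77.896·x − 12.816·y = 3842.445983
  35.652·x − 24.056·y = -405.526506
det = -77.896·-24.056 − -12.816·35.652 = 2330.782208
x = (3842.445983·-24.056 − -12.816·-405.526506) / 2330.782208 = -41.887701
y = (-77.896·-405.526506 − 3842.445983·35.652) / 2330.782208 = -45.221725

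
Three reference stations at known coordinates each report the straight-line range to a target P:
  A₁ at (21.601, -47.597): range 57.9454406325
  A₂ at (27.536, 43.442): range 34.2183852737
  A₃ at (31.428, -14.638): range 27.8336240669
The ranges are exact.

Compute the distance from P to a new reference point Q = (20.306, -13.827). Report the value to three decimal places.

24.152

eq1: (x − 21.601)² + (y + 47.597)² = 57.9454406325²
eq2: (x − 27.536)² + (y − 43.442)² = 34.2183852737²
eq3: (x − 31.428)² + (y + 14.638)² = 27.8336240669²
eq3−eq1, eq3−eq2 (x²,y² cancel):
  -19.654·x − 65.918·y = -1052.876079
  -7.784·x + 116.160·y = 1047.261170
det = -19.654·116.160 − -65.918·-7.784 = -2796.114352
x = (-1052.876079·116.160 − -65.918·1047.261170) / -2796.114352 = 19.050982
y = (-19.654·1047.261170 − -1052.876079·-7.784) / -2796.114352 = 10.292304
|P − Q| = √((19.050982 − 20.306)² + (10.292304 − -13.827)²) = 24.151933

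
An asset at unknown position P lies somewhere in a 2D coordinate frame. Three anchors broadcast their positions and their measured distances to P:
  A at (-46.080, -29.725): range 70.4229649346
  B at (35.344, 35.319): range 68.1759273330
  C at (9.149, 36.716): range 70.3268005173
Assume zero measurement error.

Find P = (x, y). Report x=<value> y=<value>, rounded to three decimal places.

x=24.308 y=-31.958

eq1: (x + 46.080)² + (y + 29.725)² = 70.4229649346²
eq2: (x − 35.344)² + (y − 35.319)² = 68.1759273330²
eq3: (x − 9.149)² + (y − 36.716)² = 70.3268005173²
eq3−eq1, eq3−eq2 (x²,y² cancel):
  -110.458·x − 132.882·y = 1561.638049
  52.390·x − 2.794·y = 1362.763043
det = -110.458·-2.794 − -132.882·52.390 = 7270.307632
x = (1561.638049·-2.794 − -132.882·1362.763043) / 7270.307632 = 24.307563
y = (-110.458·1362.763043 − 1561.638049·52.390) / 7270.307632 = -31.957698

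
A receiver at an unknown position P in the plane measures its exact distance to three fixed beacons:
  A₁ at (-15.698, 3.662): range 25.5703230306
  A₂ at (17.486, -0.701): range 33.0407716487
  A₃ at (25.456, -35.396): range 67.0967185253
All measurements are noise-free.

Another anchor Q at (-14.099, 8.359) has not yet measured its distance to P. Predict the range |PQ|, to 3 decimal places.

eq1: (x + 15.698)² + (y − 3.662)² = 25.5703230306²
eq2: (x − 17.486)² + (y + 0.701)² = 33.0407716487²
eq3: (x − 25.456)² + (y + 35.396)² = 67.0967185253²
eq1−eq2, eq1−eq3 (x²,y² cancel):
  66.368·x − 8.726·y = -391.437022
  82.308·x − 78.116·y = -2207.080913
det = 66.368·-78.116 − -8.726·82.308 = -4466.183080
x = (-391.437022·-78.116 − -8.726·-2207.080913) / -4466.183080 = -2.534268
y = (66.368·-2207.080913 − -391.437022·82.308) / -4466.183080 = 25.583624
|P − Q| = √((-2.534268 − -14.099)² + (25.583624 − 8.359)²) = 20.746823

20.747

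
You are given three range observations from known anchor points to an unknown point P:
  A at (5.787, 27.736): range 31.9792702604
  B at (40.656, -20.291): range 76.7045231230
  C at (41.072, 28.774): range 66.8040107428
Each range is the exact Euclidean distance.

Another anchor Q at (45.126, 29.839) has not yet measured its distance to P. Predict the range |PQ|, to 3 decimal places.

eq1: (x − 5.787)² + (y − 27.736)² = 31.9792702604²
eq2: (x − 40.656)² + (y + 20.291)² = 76.7045231230²
eq3: (x − 41.072)² + (y − 28.774)² = 66.8040107428²
eq1−eq2, eq1−eq3 (x²,y² cancel):
  69.738·x − 96.054·y = -3599.050189
  70.570·x + 2.076·y = -1728.024930
det = 69.738·2.076 − -96.054·70.570 = 6923.306868
x = (-3599.050189·2.076 − -96.054·-1728.024930) / 6923.306868 = -25.053827
y = (69.738·-1728.024930 − -3599.050189·70.570) / 6923.306868 = 19.279222
|P − Q| = √((-25.053827 − 45.126)² + (19.279222 − 29.839)²) = 70.969832

70.970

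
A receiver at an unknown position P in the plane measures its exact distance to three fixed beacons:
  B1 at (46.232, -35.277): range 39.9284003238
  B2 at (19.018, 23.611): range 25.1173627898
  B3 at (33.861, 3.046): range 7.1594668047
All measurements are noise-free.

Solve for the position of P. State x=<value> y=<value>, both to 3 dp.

eq1: (x − 46.232)² + (y + 35.277)² = 39.9284003238²
eq2: (x − 19.018)² + (y − 23.611)² = 25.1173627898²
eq3: (x − 33.861)² + (y − 3.046)² = 7.1594668047²
eq3−eq2, eq3−eq1 (x²,y² cancel):
  -29.686·x + 41.130·y = -816.305741
  24.742·x − 76.646·y = 682.999929
det = -29.686·-76.646 − 41.130·24.742 = 1257.674696
x = (-816.305741·-76.646 − 41.130·682.999929) / 1257.674696 = 27.411526
y = (-29.686·682.999929 − -816.305741·24.742) / 1257.674696 = -0.062416

x=27.412 y=-0.062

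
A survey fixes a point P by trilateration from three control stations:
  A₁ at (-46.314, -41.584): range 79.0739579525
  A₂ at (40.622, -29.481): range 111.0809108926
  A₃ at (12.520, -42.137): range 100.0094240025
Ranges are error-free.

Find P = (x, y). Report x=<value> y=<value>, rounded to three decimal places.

eq1: (x + 46.314)² + (y + 41.584)² = 79.0739579525²
eq2: (x − 40.622)² + (y + 29.481)² = 111.0809108926²
eq3: (x − 12.520)² + (y + 42.137)² = 100.0094240025²
eq1−eq2, eq1−eq3 (x²,y² cancel):
  173.872·x + 24.206·y = -7441.217345
  117.668·x − 1.106·y = -5691.132546
det = 173.872·-1.106 − 24.206·117.668 = -3040.574040
x = (-7441.217345·-1.106 − 24.206·-5691.132546) / -3040.574040 = -48.013809
y = (173.872·-5691.132546 − -7441.217345·117.668) / -3040.574040 = 37.471686

x=-48.014 y=37.472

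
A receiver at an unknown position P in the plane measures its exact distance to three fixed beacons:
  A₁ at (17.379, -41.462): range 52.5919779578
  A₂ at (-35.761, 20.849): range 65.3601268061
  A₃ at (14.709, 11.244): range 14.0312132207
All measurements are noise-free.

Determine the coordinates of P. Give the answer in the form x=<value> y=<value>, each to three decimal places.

x=28.676 y=9.902

eq1: (x − 17.379)² + (y + 41.462)² = 52.5919779578²
eq2: (x + 35.761)² + (y − 20.849)² = 65.3601268061²
eq3: (x − 14.709)² + (y − 11.244)² = 14.0312132207²
eq1−eq3, eq1−eq2 (x²,y² cancel):
  -5.340·x + 105.412·y = 890.696333
  -106.280·x + 124.622·y = -1813.627194
det = -5.340·124.622 − 105.412·-106.280 = 10537.705880
x = (890.696333·124.622 − 105.412·-1813.627194) / 10537.705880 = 28.675922
y = (-5.340·-1813.627194 − 890.696333·-106.280) / 10537.705880 = 9.902343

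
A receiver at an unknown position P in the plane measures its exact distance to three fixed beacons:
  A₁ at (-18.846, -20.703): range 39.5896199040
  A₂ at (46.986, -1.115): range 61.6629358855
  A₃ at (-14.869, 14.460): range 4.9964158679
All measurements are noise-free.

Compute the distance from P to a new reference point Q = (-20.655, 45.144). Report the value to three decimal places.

28.423

eq1: (x + 18.846)² + (y + 20.703)² = 39.5896199040²
eq2: (x − 46.986)² + (y + 1.115)² = 61.6629358855²
eq3: (x + 14.869)² + (y − 14.460)² = 4.9964158679²
eq1−eq3, eq1−eq2 (x²,y² cancel):
  7.954·x + 70.326·y = 1188.766669
  131.664·x + 39.176·y = -809.838162
det = 7.954·39.176 − 70.326·131.664 = -8947.796560
x = (1188.766669·39.176 − 70.326·-809.838162) / -8947.796560 = -11.569754
y = (7.954·-809.838162 − 1188.766669·131.664) / -8947.796560 = 18.212219
|P − Q| = √((-11.569754 − -20.655)² + (18.212219 − 45.144)²) = 28.422923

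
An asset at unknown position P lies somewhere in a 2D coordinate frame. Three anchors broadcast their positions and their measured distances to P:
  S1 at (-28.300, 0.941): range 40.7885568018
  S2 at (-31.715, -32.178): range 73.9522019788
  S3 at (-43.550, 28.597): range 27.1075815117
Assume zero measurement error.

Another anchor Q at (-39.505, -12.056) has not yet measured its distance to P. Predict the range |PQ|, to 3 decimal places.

56.514

eq1: (x + 28.300)² + (y − 0.941)² = 40.7885568018²
eq2: (x + 31.715)² + (y + 32.178)² = 73.9522019788²
eq3: (x + 43.550)² + (y − 28.597)² = 27.1075815117²
eq1−eq2, eq1−eq3 (x²,y² cancel):
  -6.830·x − 66.238·y = -2565.732384
  -30.500·x + 55.312·y = 2841.500819
det = -6.830·55.312 − -66.238·-30.500 = -2398.039960
x = (-2565.732384·55.312 − -66.238·2841.500819) / -2398.039960 = -19.307244
y = (-6.830·2841.500819 − -2565.732384·-30.500) / -2398.039960 = 40.725880
|P − Q| = √((-19.307244 − -39.505)² + (40.725880 − -12.056)²) = 56.514390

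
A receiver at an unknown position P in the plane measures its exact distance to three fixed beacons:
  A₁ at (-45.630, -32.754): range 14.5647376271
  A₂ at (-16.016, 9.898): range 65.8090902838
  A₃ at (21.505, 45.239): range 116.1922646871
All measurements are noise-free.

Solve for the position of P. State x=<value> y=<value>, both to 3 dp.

eq1: (x + 45.630)² + (y + 32.754)² = 14.5647376271²
eq2: (x + 16.016)² + (y − 9.898)² = 65.8090902838²
eq3: (x − 21.505)² + (y − 45.239)² = 116.1922646871²
eq1−eq2, eq1−eq3 (x²,y² cancel):
  59.228·x + 85.304·y = -6919.143538
  134.270·x + 155.986·y = -13934.400061
det = 59.228·155.986 − 85.304·134.270 = -2215.029272
x = (-6919.143538·155.986 − 85.304·-13934.400061) / -2215.029272 = -49.376566
y = (59.228·-13934.400061 − -6919.143538·134.270) / -2215.029272 = -46.828616

x=-49.377 y=-46.829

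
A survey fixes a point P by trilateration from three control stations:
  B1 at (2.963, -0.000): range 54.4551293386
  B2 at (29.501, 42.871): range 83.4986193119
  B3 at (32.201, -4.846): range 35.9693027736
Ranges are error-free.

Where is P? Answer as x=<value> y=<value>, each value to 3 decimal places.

eq1: (x − 2.963)² + (y + 0.000)² = 54.4551293386²
eq2: (x − 29.501)² + (y − 42.871)² = 83.4986193119²
eq3: (x − 32.201)² + (y + 4.846)² = 35.9693027736²
eq2−eq1, eq2−eq3 (x²,y² cancel):
  -53.076·x − 85.742·y = 1307.206043
  5.400·x − 95.434·y = 4030.385160
det = -53.076·-95.434 − -85.742·5.400 = 5528.261784
x = (1307.206043·-95.434 − -85.742·4030.385160) / 5528.261784 = 39.944089
y = (-53.076·4030.385160 − 1307.206043·5.400) / 5528.261784 = -39.971992

x=39.944 y=-39.972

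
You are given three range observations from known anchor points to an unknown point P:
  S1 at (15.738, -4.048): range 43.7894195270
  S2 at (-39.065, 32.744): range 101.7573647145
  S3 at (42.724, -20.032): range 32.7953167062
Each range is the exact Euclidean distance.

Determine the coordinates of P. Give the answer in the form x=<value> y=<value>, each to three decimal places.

eq1: (x − 15.738)² + (y + 4.048)² = 43.7894195270²
eq2: (x + 39.065)² + (y − 32.744)² = 101.7573647145²
eq3: (x − 42.724)² + (y + 20.032)² = 32.7953167062²
eq1−eq2, eq1−eq3 (x²,y² cancel):
  -109.606·x + 73.584·y = -6102.875198
  53.972·x − 31.968·y = 2804.530717
det = -109.606·-31.968 − 73.584·53.972 = -467.591040
x = (-6102.875198·-31.968 − 73.584·2804.530717) / -467.591040 = 24.106266
y = (-109.606·2804.530717 − -6102.875198·53.972) / -467.591040 = -47.030385

x=24.106 y=-47.030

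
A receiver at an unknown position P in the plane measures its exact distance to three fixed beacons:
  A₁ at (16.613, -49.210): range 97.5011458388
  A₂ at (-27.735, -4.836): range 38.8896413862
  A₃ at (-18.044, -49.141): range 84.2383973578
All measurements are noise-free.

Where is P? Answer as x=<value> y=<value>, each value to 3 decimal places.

eq1: (x − 16.613)² + (y + 49.210)² = 97.5011458388²
eq2: (x + 27.735)² + (y + 4.836)² = 38.8896413862²
eq3: (x + 18.044)² + (y + 49.141)² = 84.2383973578²
eq2−eq1, eq2−eq3 (x²,y² cancel):
  88.696·x − 88.748·y = -6089.070485
  19.382·x − 88.610·y = -3635.896686
det = 88.696·-88.610 − -88.748·19.382 = -6139.238824
x = (-6089.070485·-88.610 − -88.748·-3635.896686) / -6139.238824 = -35.325874
y = (88.696·-3635.896686 − -6089.070485·19.382) / -6139.238824 = 33.305616

x=-35.326 y=33.306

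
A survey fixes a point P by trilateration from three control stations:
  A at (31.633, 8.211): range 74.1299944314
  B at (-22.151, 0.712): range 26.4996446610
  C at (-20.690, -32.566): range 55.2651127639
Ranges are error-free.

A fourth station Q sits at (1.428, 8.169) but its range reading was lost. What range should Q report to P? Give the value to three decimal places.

44.427

eq1: (x − 31.633)² + (y − 8.211)² = 74.1299944314²
eq2: (x + 22.151)² + (y − 0.712)² = 26.4996446610²
eq3: (x + 20.690)² + (y + 32.566)² = 55.2651127639²
eq3−eq1, eq3−eq2 (x²,y² cancel):
  104.646·x + 81.554·y = -2861.576632
  -2.922·x + 66.556·y = 1354.554811
det = 104.646·66.556 − 81.554·-2.922 = 7203.119964
x = (-2861.576632·66.556 − 81.554·1354.554811) / 7203.119964 = -41.776960
y = (104.646·1354.554811 − -2861.576632·-2.922) / 7203.119964 = 18.517978
|P − Q| = √((-41.776960 − 1.428)² + (18.517978 − 8.169)²) = 44.427131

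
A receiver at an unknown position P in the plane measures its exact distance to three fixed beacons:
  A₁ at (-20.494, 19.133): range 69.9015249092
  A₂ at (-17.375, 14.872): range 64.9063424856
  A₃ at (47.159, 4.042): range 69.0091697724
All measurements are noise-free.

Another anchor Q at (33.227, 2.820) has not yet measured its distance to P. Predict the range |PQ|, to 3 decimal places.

eq1: (x + 20.494)² + (y − 19.133)² = 69.9015249092²
eq2: (x + 17.375)² + (y − 14.872)² = 64.9063424856²
eq3: (x − 47.159)² + (y − 4.042)² = 69.0091697724²
eq2−eq3, eq2−eq1 (x²,y² cancel):
  129.068·x − 21.660·y = 1167.809818
  -6.238·x + 8.522·y = -410.381174
det = 129.068·8.522 − -21.660·-6.238 = 964.802416
x = (1167.809818·8.522 − -21.660·-410.381174) / 964.802416 = 1.102007
y = (129.068·-410.381174 − 1167.809818·-6.238) / 964.802416 = -47.348845
|P − Q| = √((1.102007 − 33.227)² + (-47.348845 − 2.820)²) = 59.572881

59.573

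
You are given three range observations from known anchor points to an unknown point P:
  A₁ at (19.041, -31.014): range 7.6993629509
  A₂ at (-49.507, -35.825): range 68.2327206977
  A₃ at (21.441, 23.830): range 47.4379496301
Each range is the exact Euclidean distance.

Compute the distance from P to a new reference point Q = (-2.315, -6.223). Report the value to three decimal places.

26.329

eq1: (x − 19.041)² + (y + 31.014)² = 7.6993629509²
eq2: (x + 49.507)² + (y + 35.825)² = 68.2327206977²
eq3: (x − 21.441)² + (y − 23.830)² = 47.4379496301²
eq1−eq2, eq1−eq3 (x²,y² cancel):
  -137.096·x − 9.622·y = -2186.478187
  4.800·x + 109.688·y = -2487.921371
det = -137.096·109.688 − -9.622·4.800 = -14991.600448
x = (-2186.478187·109.688 − -9.622·-2487.921371) / -14991.600448 = 17.594466
y = (-137.096·-2487.921371 − -2186.478187·4.800) / -14991.600448 = -23.451743
|P − Q| = √((17.594466 − -2.315)² + (-23.451743 − -6.223)²) = 26.329003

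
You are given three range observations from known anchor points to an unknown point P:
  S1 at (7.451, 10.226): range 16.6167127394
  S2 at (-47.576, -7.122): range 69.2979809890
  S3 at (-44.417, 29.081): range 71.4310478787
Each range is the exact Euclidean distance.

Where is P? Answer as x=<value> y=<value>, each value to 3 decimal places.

x=21.248 y=0.966

eq1: (x − 7.451)² + (y − 10.226)² = 16.6167127394²
eq2: (x + 47.576)² + (y + 7.122)² = 69.2979809890²
eq3: (x + 44.417)² + (y − 29.081)² = 71.4310478787²
eq3−eq2, eq3−eq1 (x²,y² cancel):
  -6.318·x − 72.406·y = -204.191358
  103.736·x − 37.710·y = 2167.793486
det = -6.318·-37.710 − -72.406·103.736 = 7749.360596
x = (-204.191358·-37.710 − -72.406·2167.793486) / 7749.360596 = 21.248374
y = (-6.318·2167.793486 − -204.191358·103.736) / 7749.360596 = 0.965999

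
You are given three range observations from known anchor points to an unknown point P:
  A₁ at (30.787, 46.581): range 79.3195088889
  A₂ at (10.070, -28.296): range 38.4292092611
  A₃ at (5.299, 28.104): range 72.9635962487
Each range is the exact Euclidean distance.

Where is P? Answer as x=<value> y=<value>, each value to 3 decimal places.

eq1: (x − 30.787)² + (y − 46.581)² = 79.3195088889²
eq2: (x − 10.070)² + (y + 28.296)² = 38.4292092611²
eq3: (x − 5.299)² + (y − 28.104)² = 72.9635962487²
eq3−eq1, eq3−eq2 (x²,y² cancel):
  50.976·x + 36.954·y = 1331.816600
  9.542·x − 112.800·y = 3931.036552
det = 50.976·-112.800 − 36.954·9.542 = -6102.707868
x = (1331.816600·-112.800 − 36.954·3931.036552) / -6102.707868 = 48.420544
y = (50.976·3931.036552 − 1331.816600·9.542) / -6102.707868 = -30.753615

x=48.421 y=-30.754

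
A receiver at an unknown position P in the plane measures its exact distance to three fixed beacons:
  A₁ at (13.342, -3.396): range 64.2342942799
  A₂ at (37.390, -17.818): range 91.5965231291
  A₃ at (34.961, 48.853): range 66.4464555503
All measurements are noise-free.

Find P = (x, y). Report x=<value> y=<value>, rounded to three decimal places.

eq1: (x − 13.342)² + (y + 3.396)² = 64.2342942799²
eq2: (x − 37.390)² + (y + 17.818)² = 91.5965231291²
eq3: (x − 34.961)² + (y − 48.853)² = 66.4464555503²
eq2−eq1, eq2−eq3 (x²,y² cancel):
  -48.096·x + 28.844·y = 2737.927044
  -4.858·x + 133.342·y = 5868.185500
det = -48.096·133.342 − 28.844·-4.858 = -6273.092680
x = (2737.927044·133.342 − 28.844·5868.185500) / -6273.092680 = -31.215660
y = (-48.096·5868.185500 − 2737.927044·-4.858) / -6273.092680 = 42.871262

x=-31.216 y=42.871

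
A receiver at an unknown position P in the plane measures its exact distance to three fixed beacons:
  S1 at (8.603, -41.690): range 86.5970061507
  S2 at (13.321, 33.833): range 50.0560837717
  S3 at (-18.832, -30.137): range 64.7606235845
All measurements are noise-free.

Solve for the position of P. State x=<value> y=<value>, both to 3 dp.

x=-36.705 y=32.108

eq1: (x − 8.603)² + (y + 41.690)² = 86.5970061507²
eq2: (x − 13.321)² + (y − 33.833)² = 50.0560837717²
eq3: (x + 18.832)² + (y + 30.137)² = 64.7606235845²
eq3−eq1, eq3−eq2 (x²,y² cancel):
  54.870·x − 23.106·y = -2755.918391
  64.306·x + 127.940·y = 1747.564781
det = 54.870·127.940 − -23.106·64.306 = 8505.922236
x = (-2755.918391·127.940 − -23.106·1747.564781) / 8505.922236 = -36.705363
y = (54.870·1747.564781 − -2755.918391·64.306) / 8505.922236 = 32.108331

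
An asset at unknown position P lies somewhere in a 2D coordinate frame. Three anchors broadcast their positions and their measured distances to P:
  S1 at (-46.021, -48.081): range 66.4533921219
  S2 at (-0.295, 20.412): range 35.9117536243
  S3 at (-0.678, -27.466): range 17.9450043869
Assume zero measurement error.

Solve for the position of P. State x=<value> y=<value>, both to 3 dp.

eq1: (x + 46.021)² + (y + 48.081)² = 66.4533921219²
eq2: (x + 0.295)² + (y − 20.412)² = 35.9117536243²
eq3: (x + 0.678)² + (y + 27.466)² = 17.9450043869²
eq2−eq1, eq2−eq3 (x²,y² cancel):
  -91.452·x − 136.986·y = 886.578957
  -0.766·x − 95.756·y = 1305.734937
det = -91.452·-95.756 − -136.986·-0.766 = 8652.146436
x = (886.578957·-95.756 − -136.986·1305.734937) / 8652.146436 = 10.861137
y = (-91.452·1305.734937 − 886.578957·-0.766) / 8652.146436 = -13.722948

x=10.861 y=-13.723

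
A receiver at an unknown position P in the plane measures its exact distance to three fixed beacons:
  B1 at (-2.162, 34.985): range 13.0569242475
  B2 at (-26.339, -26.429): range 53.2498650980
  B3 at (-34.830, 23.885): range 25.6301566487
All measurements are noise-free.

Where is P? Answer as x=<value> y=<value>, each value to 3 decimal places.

eq1: (x + 2.162)² + (y − 34.985)² = 13.0569242475²
eq2: (x + 26.339)² + (y + 26.429)² = 53.2498650980²
eq3: (x + 34.830)² + (y − 23.885)² = 25.6301566487²
eq3−eq2, eq3−eq1 (x²,y² cancel):
  16.982·x − 100.628·y = -2570.030366
  65.336·x + 22.200·y = -68.575997
det = 16.982·22.200 − -100.628·65.336 = 6951.631408
x = (-2570.030366·22.200 − -100.628·-68.575997) / 6951.631408 = -9.200048
y = (16.982·-68.575997 − -2570.030366·65.336) / 6951.631408 = 23.987311

x=-9.200 y=23.987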